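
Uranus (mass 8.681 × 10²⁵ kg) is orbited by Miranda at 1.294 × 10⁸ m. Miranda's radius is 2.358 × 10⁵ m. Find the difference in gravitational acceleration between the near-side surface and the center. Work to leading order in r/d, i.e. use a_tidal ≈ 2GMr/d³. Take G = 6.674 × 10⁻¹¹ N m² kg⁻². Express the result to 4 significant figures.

1.261 × 10⁻³ m/s²

Since r ≪ d, expand the inverse-square field across one radius to get the leading 2GMr/d³ term.
Δg = 2GMr/d³
   = 2 × (6.674 × 10⁻¹¹) × (8.681 × 10²⁵) × (2.358 × 10⁵) / (1.294 × 10⁸)³
   = 1.261 × 10⁻³ m/s²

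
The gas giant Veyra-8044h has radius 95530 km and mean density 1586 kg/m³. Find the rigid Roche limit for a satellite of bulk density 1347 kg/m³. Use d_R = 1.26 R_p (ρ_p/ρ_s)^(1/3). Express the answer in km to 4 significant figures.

d_R = 1.26 × 95530 km × (1586/1347)^(1/3)
    = 1.271 × 10⁵ km

1.271 × 10⁵ km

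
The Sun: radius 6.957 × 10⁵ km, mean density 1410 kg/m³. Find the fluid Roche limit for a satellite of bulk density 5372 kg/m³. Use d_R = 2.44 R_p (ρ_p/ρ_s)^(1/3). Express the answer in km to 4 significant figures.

1.087 × 10⁶ km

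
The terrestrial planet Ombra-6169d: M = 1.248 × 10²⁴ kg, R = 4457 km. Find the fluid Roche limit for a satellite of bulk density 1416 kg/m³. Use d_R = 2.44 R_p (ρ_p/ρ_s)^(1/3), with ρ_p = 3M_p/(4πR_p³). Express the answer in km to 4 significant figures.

ρ_p = 3M_p/(4πR_p³) = 3 × (1.248 × 10²⁴) / (4π × (4.457 × 10⁶ m)³) = 3365 kg/m³
d_R = 2.44 × 4457 km × (3365/1416)^(1/3)
    = 14510 km

14510 km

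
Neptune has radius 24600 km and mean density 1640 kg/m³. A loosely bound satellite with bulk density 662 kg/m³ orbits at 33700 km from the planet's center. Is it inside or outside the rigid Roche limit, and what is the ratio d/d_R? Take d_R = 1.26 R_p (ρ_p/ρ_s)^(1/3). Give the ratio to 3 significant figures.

inside; d/d_R ≈ 0.804

d_R = 1.26 × (24600 km) × (1640/662)^(1/3) = 41940 km
d/d_R = (33700) / (41940) = 0.804
Since d/d_R < 1, the body is inside the Roche limit.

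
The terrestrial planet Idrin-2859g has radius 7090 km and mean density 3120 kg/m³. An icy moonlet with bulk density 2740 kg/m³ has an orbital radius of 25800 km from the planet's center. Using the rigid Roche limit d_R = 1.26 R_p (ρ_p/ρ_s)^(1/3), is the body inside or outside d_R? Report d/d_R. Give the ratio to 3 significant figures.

outside; d/d_R ≈ 2.77

d_R = 1.26 × (7090 km) × (3120/2740)^(1/3) = 9329 km
d/d_R = (25800) / (9329) = 2.77
Since d/d_R > 1, the body is outside the Roche limit.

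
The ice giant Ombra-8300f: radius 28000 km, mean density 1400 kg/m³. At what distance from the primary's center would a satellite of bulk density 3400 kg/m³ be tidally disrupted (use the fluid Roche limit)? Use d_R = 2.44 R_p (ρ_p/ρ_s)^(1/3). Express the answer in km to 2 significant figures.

51000 km

d_R = 2.44 × 28000 km × (1400/3400)^(1/3)
    = 51000 km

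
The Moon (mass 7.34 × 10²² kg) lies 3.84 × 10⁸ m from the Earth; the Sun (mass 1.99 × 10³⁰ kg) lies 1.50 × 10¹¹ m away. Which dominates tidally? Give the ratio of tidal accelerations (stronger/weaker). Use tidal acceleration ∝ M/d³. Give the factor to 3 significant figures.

The Moon, by a factor of ≈ 2.20

Compare M/d³ for the two perturbers:
The Moon: (7.34 × 10²²) / (3.84 × 10⁸)³ = 1.296 × 10⁻³
The Sun: (1.99 × 10³⁰) / (1.50 × 10¹¹)³ = 5.896 × 10⁻⁴
Ratio (larger/smaller) = 2.20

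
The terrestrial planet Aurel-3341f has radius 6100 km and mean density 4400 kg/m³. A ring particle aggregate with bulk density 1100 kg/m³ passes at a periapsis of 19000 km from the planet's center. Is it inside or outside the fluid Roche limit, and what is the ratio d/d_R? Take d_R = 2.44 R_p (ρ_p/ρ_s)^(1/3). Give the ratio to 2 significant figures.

inside; d/d_R ≈ 0.80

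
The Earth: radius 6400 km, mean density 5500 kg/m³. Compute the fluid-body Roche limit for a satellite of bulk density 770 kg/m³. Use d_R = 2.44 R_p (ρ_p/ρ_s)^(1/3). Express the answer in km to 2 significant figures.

d_R = 2.44 × 6400 km × (5500/770)^(1/3)
    = 30000 km

30000 km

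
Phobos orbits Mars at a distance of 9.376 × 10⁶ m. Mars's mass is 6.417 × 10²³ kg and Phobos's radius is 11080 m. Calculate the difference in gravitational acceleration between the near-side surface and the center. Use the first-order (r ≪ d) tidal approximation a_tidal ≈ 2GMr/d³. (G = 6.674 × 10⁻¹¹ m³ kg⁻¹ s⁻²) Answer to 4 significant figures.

Since r ≪ d, expand the inverse-square field across one radius to get the leading 2GMr/d³ term.
a_tidal = 2GMr/d³
        = 2 × (6.674 × 10⁻¹¹) × (6.417 × 10²³) × (11080) / (9.376 × 10⁶)³
        = 1.151 × 10⁻³ m/s²

1.151 × 10⁻³ m/s²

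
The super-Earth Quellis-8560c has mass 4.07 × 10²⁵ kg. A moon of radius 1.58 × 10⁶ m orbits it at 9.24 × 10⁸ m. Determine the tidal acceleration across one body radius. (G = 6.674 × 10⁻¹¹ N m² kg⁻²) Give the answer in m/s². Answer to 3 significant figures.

a_tidal = 2GMr/d³
        = 2 × (6.674 × 10⁻¹¹) × (4.07 × 10²⁵) × (1.58 × 10⁶) / (9.24 × 10⁸)³
        = 1.09 × 10⁻⁵ m/s²

1.09 × 10⁻⁵ m/s²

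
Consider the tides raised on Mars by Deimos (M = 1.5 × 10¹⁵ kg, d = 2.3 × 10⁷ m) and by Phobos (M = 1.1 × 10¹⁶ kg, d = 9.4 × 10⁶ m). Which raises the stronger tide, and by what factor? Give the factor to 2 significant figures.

Phobos, by a factor of ≈ 110

Tidal stretch scales as M/d³; compute that for each body.
Deimos: (1.5 × 10¹⁵) / (2.3 × 10⁷)³ = 1.233 × 10⁻⁷
Phobos: (1.1 × 10¹⁶) / (9.4 × 10⁶)³ = 1.324 × 10⁻⁵
Ratio (larger/smaller) = 110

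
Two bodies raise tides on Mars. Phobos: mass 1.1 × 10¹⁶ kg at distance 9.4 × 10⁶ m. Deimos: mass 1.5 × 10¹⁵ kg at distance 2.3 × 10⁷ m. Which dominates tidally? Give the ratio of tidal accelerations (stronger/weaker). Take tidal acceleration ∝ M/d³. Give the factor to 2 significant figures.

Tidal acceleration ∝ M/d³, so compare M/d³ for each.
Phobos: (1.1 × 10¹⁶) / (9.4 × 10⁶)³ = 1.324 × 10⁻⁵
Deimos: (1.5 × 10¹⁵) / (2.3 × 10⁷)³ = 1.233 × 10⁻⁷
Ratio (larger/smaller) = 110

Phobos, by a factor of ≈ 110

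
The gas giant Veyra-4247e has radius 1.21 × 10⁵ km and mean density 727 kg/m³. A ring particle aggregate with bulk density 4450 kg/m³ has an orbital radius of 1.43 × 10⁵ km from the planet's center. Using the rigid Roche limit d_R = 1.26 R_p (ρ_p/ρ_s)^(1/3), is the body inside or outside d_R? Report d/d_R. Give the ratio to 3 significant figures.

outside; d/d_R ≈ 1.72

d_R = 1.26 × (1.21 × 10⁵ km) × (727/4450)^(1/3) = 83350 km
d/d_R = (1.43 × 10⁵) / (83350) = 1.72
Since d/d_R > 1, the body is outside the Roche limit.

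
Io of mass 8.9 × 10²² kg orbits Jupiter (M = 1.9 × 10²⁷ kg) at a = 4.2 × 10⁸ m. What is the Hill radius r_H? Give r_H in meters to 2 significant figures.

r_H ≈ a (m/3M)^(1/3)
    = (4.2 × 10⁸) × (8.9 × 10²² / (3 × 1.9 × 10²⁷))^(1/3)
    = 1.0 × 10⁷ m

1.0 × 10⁷ m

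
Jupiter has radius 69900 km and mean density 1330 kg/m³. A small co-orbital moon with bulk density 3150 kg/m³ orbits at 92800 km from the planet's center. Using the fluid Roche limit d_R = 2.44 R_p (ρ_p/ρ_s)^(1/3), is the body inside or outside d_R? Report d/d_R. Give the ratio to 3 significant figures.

d_R = 2.44 × (69900 km) × (1330/3150)^(1/3) = 1.280 × 10⁵ km
d/d_R = (92800) / (1.280 × 10⁵) = 0.725
Since d/d_R < 1, the body is inside the Roche limit.

inside; d/d_R ≈ 0.725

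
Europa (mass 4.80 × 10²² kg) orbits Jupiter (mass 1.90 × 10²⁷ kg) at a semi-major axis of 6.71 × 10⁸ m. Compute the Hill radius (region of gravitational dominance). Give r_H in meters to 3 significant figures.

1.37 × 10⁷ m

r_H ≈ a (m/3M)^(1/3)
    = (6.71 × 10⁸) × (4.80 × 10²² / (3 × 1.90 × 10²⁷))^(1/3)
    = 1.37 × 10⁷ m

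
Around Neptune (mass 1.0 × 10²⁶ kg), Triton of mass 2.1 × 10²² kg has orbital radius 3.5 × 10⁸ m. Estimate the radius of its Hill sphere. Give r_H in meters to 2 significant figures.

1.4 × 10⁷ m

r_H ≈ a (m/3M)^(1/3)
    = (3.5 × 10⁸) × (2.1 × 10²² / (3 × 1.0 × 10²⁶))^(1/3)
    = 1.4 × 10⁷ m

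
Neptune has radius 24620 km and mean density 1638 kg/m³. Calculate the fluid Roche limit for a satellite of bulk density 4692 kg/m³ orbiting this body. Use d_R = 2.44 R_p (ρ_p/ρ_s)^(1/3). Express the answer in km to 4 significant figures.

d_R = 2.44 × 24620 km × (1638/4692)^(1/3)
    = 42300 km

42300 km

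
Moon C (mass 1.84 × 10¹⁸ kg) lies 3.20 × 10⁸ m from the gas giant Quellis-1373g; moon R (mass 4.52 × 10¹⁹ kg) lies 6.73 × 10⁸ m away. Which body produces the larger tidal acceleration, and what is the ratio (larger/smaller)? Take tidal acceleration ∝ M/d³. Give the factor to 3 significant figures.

The tide-raising term goes as M/d³ (the gradient of a 1/d² field).
Moon C: (1.84 × 10¹⁸) / (3.20 × 10⁸)³ = 5.615 × 10⁻⁸
Moon R: (4.52 × 10¹⁹) / (6.73 × 10⁸)³ = 1.483 × 10⁻⁷
Ratio (larger/smaller) = 2.64

Moon R, by a factor of ≈ 2.64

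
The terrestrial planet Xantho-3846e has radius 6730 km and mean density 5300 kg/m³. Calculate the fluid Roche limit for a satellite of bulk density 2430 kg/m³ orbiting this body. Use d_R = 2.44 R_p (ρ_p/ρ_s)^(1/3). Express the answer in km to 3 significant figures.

d_R = 2.44 × 6730 km × (5300/2430)^(1/3)
    = 21300 km

21300 km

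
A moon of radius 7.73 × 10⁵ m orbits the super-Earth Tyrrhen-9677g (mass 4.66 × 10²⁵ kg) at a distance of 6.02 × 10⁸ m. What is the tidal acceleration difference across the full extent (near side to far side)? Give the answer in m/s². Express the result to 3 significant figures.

4.41 × 10⁻⁵ m/s²

Δg = 4GMr/d³
   = 4 × (6.674 × 10⁻¹¹) × (4.66 × 10²⁵) × (7.73 × 10⁵) / (6.02 × 10⁸)³
   = 4.41 × 10⁻⁵ m/s²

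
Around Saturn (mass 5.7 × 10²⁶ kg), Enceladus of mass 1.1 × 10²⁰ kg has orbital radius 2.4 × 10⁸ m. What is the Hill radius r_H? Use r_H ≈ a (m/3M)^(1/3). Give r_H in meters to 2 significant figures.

9.6 × 10⁵ m

r_H ≈ a (m/3M)^(1/3)
    = (2.4 × 10⁸) × (1.1 × 10²⁰ / (3 × 5.7 × 10²⁶))^(1/3)
    = 9.6 × 10⁵ m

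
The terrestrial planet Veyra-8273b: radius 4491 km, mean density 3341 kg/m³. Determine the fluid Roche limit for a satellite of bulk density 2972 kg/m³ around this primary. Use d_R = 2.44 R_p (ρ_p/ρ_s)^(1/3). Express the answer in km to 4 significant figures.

11390 km

d_R = 2.44 × 4491 km × (3341/2972)^(1/3)
    = 11390 km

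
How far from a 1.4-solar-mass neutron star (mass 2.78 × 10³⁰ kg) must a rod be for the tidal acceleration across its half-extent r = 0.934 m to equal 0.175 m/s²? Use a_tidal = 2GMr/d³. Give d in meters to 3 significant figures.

2GMr/d³ = a_tidal  ⇒  d = (2GMr / a_tidal)^(1/3)
d = (2 × 6.674×10⁻¹¹ × (2.78 × 10³⁰) × (0.934) / (0.175))^(1/3)
  = 1.26 × 10⁷ m

1.26 × 10⁷ m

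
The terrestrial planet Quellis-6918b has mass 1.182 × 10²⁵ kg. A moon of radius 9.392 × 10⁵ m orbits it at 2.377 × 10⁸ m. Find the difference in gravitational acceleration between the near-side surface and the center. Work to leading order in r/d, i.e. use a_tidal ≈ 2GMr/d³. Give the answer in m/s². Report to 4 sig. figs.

a_tidal = 2GMr/d³
        = 2 × (6.674 × 10⁻¹¹) × (1.182 × 10²⁵) × (9.392 × 10⁵) / (2.377 × 10⁸)³
        = 1.103 × 10⁻⁴ m/s²

1.103 × 10⁻⁴ m/s²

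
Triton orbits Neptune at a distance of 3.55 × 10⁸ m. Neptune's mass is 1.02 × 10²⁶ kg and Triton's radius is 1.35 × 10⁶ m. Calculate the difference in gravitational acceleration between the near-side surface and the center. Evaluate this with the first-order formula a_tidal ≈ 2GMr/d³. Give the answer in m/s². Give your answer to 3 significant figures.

Δa = 2GMr/d³
   = 2 × (6.674 × 10⁻¹¹) × (1.02 × 10²⁶) × (1.35 × 10⁶) / (3.55 × 10⁸)³
   = 4.11 × 10⁻⁴ m/s²

4.11 × 10⁻⁴ m/s²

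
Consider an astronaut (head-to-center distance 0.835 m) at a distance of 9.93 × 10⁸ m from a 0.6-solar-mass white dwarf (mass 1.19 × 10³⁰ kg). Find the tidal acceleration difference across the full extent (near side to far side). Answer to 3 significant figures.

2.71 × 10⁻⁷ m/s²

Δg = 4GMr/d³
   = 4 × (6.674 × 10⁻¹¹) × (1.19 × 10³⁰) × (0.835) / (9.93 × 10⁸)³
   = 2.71 × 10⁻⁷ m/s²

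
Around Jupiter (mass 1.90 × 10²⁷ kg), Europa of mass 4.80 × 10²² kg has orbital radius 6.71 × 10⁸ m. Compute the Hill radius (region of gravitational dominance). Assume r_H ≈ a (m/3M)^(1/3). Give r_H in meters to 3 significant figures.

1.37 × 10⁷ m

r_H ≈ a (m/3M)^(1/3)
    = (6.71 × 10⁸) × (4.80 × 10²² / (3 × 1.90 × 10²⁷))^(1/3)
    = 1.37 × 10⁷ m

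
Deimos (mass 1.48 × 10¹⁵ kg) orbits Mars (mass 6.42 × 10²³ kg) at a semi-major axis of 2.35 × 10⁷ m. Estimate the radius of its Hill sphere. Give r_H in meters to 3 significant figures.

2.15 × 10⁴ m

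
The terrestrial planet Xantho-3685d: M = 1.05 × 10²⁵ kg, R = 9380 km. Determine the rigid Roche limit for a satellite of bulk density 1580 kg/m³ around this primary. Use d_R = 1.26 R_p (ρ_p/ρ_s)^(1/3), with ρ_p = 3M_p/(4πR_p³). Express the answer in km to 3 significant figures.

ρ_p = 3M_p/(4πR_p³) = 3 × (1.05 × 10²⁵) / (4π × (9.38 × 10⁶ m)³) = 3040 kg/m³
d_R = 1.26 × 9380 km × (3040/1580)^(1/3)
    = 14700 km

14700 km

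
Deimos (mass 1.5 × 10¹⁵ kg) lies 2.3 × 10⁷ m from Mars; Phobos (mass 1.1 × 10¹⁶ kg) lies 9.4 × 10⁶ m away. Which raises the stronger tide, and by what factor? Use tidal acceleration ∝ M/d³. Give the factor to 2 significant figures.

Compare M/d³ for the two perturbers:
Deimos: (1.5 × 10¹⁵) / (2.3 × 10⁷)³ = 1.233 × 10⁻⁷
Phobos: (1.1 × 10¹⁶) / (9.4 × 10⁶)³ = 1.324 × 10⁻⁵
Ratio (larger/smaller) = 110

Phobos, by a factor of ≈ 110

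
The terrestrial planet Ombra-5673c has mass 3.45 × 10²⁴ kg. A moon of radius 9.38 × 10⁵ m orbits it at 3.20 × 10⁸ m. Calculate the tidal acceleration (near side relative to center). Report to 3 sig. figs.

1.32 × 10⁻⁵ m/s²

a_tidal = 2GMr/d³
        = 2 × (6.674 × 10⁻¹¹) × (3.45 × 10²⁴) × (9.38 × 10⁵) / (3.20 × 10⁸)³
        = 1.32 × 10⁻⁵ m/s²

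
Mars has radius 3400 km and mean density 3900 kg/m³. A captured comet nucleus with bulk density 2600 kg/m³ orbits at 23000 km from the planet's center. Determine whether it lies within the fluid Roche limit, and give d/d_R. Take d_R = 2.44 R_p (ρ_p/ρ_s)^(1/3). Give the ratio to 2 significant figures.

outside; d/d_R ≈ 2.4

d_R = 2.44 × (3400 km) × (3900/2600)^(1/3) = 9497 km
d/d_R = (23000) / (9497) = 2.4
Since d/d_R > 1, the body is outside the Roche limit.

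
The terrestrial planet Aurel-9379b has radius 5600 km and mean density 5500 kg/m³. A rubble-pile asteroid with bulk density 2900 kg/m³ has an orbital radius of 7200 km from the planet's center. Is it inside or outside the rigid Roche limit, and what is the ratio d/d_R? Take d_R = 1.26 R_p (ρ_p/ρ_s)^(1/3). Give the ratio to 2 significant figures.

inside; d/d_R ≈ 0.82

d_R = 1.26 × (5600 km) × (5500/2900)^(1/3) = 8734 km
d/d_R = (7200) / (8734) = 0.82
Since d/d_R < 1, the body is inside the Roche limit.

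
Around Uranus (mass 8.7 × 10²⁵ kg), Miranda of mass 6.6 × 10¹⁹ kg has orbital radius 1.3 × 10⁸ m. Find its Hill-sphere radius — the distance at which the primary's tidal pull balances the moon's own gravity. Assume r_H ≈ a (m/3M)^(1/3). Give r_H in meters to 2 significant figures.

r_H ≈ a (m/3M)^(1/3)
    = (1.3 × 10⁸) × (6.6 × 10¹⁹ / (3 × 8.7 × 10²⁵))^(1/3)
    = 8.2 × 10⁵ m

8.2 × 10⁵ m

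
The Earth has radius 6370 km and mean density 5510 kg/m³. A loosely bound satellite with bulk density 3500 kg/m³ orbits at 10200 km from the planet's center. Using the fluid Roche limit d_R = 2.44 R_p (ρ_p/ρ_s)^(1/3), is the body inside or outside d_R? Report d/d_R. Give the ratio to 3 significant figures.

d_R = 2.44 × (6370 km) × (5510/3500)^(1/3) = 18080 km
d/d_R = (10200) / (18080) = 0.564
Since d/d_R < 1, the body is inside the Roche limit.

inside; d/d_R ≈ 0.564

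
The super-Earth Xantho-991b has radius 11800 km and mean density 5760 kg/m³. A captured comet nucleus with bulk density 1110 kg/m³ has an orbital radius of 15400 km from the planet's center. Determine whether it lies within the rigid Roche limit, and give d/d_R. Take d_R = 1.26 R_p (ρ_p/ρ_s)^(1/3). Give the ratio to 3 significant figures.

inside; d/d_R ≈ 0.598

d_R = 1.26 × (11800 km) × (5760/1110)^(1/3) = 25740 km
d/d_R = (15400) / (25740) = 0.598
Since d/d_R < 1, the body is inside the Roche limit.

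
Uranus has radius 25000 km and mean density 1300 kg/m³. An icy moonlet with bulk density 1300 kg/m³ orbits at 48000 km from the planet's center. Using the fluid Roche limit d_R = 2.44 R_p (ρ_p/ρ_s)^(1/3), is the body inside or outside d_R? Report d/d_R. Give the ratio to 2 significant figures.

d_R = 2.44 × (25000 km) × (1300/1300)^(1/3) = 61000 km
d/d_R = (48000) / (61000) = 0.79
Since d/d_R < 1, the body is inside the Roche limit.

inside; d/d_R ≈ 0.79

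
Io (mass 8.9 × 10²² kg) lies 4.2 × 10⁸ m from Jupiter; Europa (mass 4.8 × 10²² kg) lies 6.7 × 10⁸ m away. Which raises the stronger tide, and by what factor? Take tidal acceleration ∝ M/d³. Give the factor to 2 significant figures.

Tidal stretch scales as M/d³; compute that for each body.
Io: (8.9 × 10²²) / (4.2 × 10⁸)³ = 1.201 × 10⁻³
Europa: (4.8 × 10²²) / (6.7 × 10⁸)³ = 1.596 × 10⁻⁴
Ratio (larger/smaller) = 7.5

Io, by a factor of ≈ 7.5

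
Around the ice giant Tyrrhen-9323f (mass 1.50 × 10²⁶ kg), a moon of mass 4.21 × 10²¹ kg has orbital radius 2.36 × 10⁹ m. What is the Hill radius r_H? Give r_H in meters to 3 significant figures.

4.97 × 10⁷ m

r_H ≈ a (m/3M)^(1/3)
    = (2.36 × 10⁹) × (4.21 × 10²¹ / (3 × 1.50 × 10²⁶))^(1/3)
    = 4.97 × 10⁷ m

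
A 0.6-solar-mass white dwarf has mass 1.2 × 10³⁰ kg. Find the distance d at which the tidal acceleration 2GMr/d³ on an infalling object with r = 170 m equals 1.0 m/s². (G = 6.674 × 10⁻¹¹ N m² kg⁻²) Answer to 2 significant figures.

2GMr/d³ = a_tidal  ⇒  d = (2GMr / a_tidal)^(1/3)
d = (2 × 6.674×10⁻¹¹ × (1.2 × 10³⁰) × (170) / (1.0))^(1/3)
  = 3.0 × 10⁷ m

3.0 × 10⁷ m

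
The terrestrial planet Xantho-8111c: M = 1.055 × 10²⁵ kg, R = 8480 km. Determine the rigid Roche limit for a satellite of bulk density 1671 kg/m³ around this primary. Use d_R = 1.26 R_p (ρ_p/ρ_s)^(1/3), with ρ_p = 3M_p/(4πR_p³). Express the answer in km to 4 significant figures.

14450 km

ρ_p = 3M_p/(4πR_p³) = 3 × (1.055 × 10²⁵) / (4π × (8.480 × 10⁶ m)³) = 4130 kg/m³
d_R = 1.26 × 8480 km × (4130/1671)^(1/3)
    = 14450 km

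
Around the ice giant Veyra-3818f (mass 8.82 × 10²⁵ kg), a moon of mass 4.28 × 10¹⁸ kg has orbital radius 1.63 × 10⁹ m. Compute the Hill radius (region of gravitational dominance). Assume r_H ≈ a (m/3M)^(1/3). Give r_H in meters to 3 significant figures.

r_H ≈ a (m/3M)^(1/3)
    = (1.63 × 10⁹) × (4.28 × 10¹⁸ / (3 × 8.82 × 10²⁵))^(1/3)
    = 4.12 × 10⁶ m

4.12 × 10⁶ m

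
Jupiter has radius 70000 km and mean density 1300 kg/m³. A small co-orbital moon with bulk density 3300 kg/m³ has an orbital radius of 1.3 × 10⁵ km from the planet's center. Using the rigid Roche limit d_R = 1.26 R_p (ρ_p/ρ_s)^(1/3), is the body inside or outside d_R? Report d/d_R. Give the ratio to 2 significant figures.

outside; d/d_R ≈ 2.0

d_R = 1.26 × (70000 km) × (1300/3300)^(1/3) = 64660 km
d/d_R = (1.3 × 10⁵) / (64660) = 2.0
Since d/d_R > 1, the body is outside the Roche limit.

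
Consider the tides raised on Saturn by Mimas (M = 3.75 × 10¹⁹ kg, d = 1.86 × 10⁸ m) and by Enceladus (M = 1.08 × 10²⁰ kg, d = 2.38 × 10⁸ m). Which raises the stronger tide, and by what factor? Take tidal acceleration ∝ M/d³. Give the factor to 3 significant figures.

Enceladus, by a factor of ≈ 1.37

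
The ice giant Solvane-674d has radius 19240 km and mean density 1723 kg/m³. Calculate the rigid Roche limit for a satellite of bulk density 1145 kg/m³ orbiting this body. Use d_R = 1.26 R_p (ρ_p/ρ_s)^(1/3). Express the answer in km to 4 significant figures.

27780 km

d_R = 1.26 × 19240 km × (1723/1145)^(1/3)
    = 27780 km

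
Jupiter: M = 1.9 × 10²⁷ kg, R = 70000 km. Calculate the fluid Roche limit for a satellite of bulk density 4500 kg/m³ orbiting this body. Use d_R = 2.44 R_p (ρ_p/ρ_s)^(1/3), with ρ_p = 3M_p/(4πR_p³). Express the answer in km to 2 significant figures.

ρ_p = 3M_p/(4πR_p³) = 3 × (1.9 × 10²⁷) / (4π × (7.0 × 10⁷ m)³) = 1300 kg/m³
d_R = 2.44 × 70000 km × (1300/4500)^(1/3)
    = 1.1 × 10⁵ km

1.1 × 10⁵ km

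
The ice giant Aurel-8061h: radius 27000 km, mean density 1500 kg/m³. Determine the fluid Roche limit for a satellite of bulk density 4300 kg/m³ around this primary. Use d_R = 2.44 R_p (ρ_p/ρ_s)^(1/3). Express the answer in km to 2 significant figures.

46000 km

d_R = 2.44 × 27000 km × (1500/4300)^(1/3)
    = 46000 km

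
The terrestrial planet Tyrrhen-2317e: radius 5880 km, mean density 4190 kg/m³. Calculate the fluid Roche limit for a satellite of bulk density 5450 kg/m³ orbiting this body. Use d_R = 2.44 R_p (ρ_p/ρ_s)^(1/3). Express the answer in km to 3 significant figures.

d_R = 2.44 × 5880 km × (4190/5450)^(1/3)
    = 13100 km

13100 km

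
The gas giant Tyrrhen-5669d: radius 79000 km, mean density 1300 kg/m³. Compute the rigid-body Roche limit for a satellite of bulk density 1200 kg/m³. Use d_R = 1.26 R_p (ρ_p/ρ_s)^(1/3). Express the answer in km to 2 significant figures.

1.0 × 10⁵ km

d_R = 1.26 × 79000 km × (1300/1200)^(1/3)
    = 1.0 × 10⁵ km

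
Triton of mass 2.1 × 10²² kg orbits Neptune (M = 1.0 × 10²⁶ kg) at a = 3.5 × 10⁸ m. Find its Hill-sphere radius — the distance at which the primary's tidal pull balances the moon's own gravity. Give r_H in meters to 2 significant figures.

r_H ≈ a (m/3M)^(1/3)
    = (3.5 × 10⁸) × (2.1 × 10²² / (3 × 1.0 × 10²⁶))^(1/3)
    = 1.4 × 10⁷ m

1.4 × 10⁷ m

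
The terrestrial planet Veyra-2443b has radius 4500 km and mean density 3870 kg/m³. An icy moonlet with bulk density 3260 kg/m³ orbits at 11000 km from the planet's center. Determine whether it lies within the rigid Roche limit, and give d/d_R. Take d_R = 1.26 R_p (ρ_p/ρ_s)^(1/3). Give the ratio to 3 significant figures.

outside; d/d_R ≈ 1.83

d_R = 1.26 × (4500 km) × (3870/3260)^(1/3) = 6004 km
d/d_R = (11000) / (6004) = 1.83
Since d/d_R > 1, the body is outside the Roche limit.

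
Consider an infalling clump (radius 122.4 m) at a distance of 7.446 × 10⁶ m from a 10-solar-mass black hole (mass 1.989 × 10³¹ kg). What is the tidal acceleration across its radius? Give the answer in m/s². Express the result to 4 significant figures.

The tidal stretch is the gradient of GM/d² times the body's extent r, hence the 1/d³ dependence.
a_tidal = 2GMr/d³
        = 2 × (6.674 × 10⁻¹¹) × (1.989 × 10³¹) × (122.4) / (7.446 × 10⁶)³
        = 7.872 × 10² m/s²

7.872 × 10² m/s²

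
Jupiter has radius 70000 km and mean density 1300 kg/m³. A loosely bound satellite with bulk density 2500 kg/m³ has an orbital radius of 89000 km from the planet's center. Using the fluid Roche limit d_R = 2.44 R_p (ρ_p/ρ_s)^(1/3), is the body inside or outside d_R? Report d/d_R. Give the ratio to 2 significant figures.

d_R = 2.44 × (70000 km) × (1300/2500)^(1/3) = 1.373 × 10⁵ km
d/d_R = (89000) / (1.373 × 10⁵) = 0.65
Since d/d_R < 1, the body is inside the Roche limit.

inside; d/d_R ≈ 0.65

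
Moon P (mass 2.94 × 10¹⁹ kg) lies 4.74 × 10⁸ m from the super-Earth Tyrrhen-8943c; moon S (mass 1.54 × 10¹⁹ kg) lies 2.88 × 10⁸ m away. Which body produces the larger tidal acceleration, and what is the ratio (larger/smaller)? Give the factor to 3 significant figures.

Tidal stretch scales as M/d³; compute that for each body.
Moon P: (2.94 × 10¹⁹) / (4.74 × 10⁸)³ = 2.761 × 10⁻⁷
Moon S: (1.54 × 10¹⁹) / (2.88 × 10⁸)³ = 6.447 × 10⁻⁷
Ratio (larger/smaller) = 2.34

Moon S, by a factor of ≈ 2.34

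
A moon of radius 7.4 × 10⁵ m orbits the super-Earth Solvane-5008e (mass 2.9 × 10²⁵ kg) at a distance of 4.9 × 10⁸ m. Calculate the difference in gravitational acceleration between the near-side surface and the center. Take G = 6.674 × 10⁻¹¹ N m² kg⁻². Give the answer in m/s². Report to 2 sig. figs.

2.4 × 10⁻⁵ m/s²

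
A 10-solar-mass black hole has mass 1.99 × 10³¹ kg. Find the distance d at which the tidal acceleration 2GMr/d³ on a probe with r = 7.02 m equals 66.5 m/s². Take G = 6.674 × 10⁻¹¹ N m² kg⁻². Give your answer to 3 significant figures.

6.55 × 10⁶ m

2GMr/d³ = a_tidal  ⇒  d = (2GMr / a_tidal)^(1/3)
d = (2 × 6.674×10⁻¹¹ × (1.99 × 10³¹) × (7.02) / (66.5))^(1/3)
  = 6.55 × 10⁶ m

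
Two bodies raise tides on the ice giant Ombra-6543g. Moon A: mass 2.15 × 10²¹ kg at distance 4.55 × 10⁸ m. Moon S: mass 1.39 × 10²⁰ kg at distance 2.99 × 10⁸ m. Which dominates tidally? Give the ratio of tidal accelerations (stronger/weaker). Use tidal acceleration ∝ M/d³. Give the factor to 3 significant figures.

Tidal stretch scales as M/d³; compute that for each body.
Moon A: (2.15 × 10²¹) / (4.55 × 10⁸)³ = 2.282 × 10⁻⁵
Moon S: (1.39 × 10²⁰) / (2.99 × 10⁸)³ = 5.200 × 10⁻⁶
Ratio (larger/smaller) = 4.39

Moon A, by a factor of ≈ 4.39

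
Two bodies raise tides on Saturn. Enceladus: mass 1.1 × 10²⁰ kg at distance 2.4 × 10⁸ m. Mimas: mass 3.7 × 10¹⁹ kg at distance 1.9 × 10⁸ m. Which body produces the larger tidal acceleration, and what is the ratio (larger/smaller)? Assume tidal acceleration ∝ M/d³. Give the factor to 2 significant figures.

Tidal stretch scales as M/d³; compute that for each body.
Enceladus: (1.1 × 10²⁰) / (2.4 × 10⁸)³ = 7.957 × 10⁻⁶
Mimas: (3.7 × 10¹⁹) / (1.9 × 10⁸)³ = 5.394 × 10⁻⁶
Ratio (larger/smaller) = 1.5

Enceladus, by a factor of ≈ 1.5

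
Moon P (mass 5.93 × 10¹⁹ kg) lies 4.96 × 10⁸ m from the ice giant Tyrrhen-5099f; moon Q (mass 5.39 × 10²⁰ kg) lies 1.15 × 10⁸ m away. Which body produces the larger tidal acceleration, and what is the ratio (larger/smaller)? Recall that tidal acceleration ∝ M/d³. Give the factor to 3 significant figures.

Tidal acceleration ∝ M/d³, so compare M/d³ for each.
Moon P: (5.93 × 10¹⁹) / (4.96 × 10⁸)³ = 4.860 × 10⁻⁷
Moon Q: (5.39 × 10²⁰) / (1.15 × 10⁸)³ = 3.544 × 10⁻⁴
Ratio (larger/smaller) = 729

Moon Q, by a factor of ≈ 729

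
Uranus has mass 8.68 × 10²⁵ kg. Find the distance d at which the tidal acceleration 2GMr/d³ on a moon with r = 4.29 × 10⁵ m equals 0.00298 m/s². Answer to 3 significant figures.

1.19 × 10⁸ m

2GMr/d³ = a_tidal  ⇒  d = (2GMr / a_tidal)^(1/3)
d = (2 × 6.674×10⁻¹¹ × (8.68 × 10²⁵) × (4.29 × 10⁵) / (0.00298))^(1/3)
  = 1.19 × 10⁸ m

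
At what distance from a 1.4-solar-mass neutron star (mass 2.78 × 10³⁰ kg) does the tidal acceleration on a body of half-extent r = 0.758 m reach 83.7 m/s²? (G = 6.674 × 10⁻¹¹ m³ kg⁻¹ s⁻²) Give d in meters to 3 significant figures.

1.50 × 10⁶ m

2GMr/d³ = a_tidal  ⇒  d = (2GMr / a_tidal)^(1/3)
d = (2 × 6.674×10⁻¹¹ × (2.78 × 10³⁰) × (0.758) / (83.7))^(1/3)
  = 1.50 × 10⁶ m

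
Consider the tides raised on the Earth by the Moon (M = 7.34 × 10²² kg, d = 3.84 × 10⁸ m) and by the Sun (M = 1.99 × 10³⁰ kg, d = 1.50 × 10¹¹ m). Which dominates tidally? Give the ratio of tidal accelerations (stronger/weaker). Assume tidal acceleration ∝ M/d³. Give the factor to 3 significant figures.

The Moon, by a factor of ≈ 2.20

Tidal acceleration ∝ M/d³, so compare M/d³ for each.
The Moon: (7.34 × 10²²) / (3.84 × 10⁸)³ = 1.296 × 10⁻³
The Sun: (1.99 × 10³⁰) / (1.50 × 10¹¹)³ = 5.896 × 10⁻⁴
Ratio (larger/smaller) = 2.20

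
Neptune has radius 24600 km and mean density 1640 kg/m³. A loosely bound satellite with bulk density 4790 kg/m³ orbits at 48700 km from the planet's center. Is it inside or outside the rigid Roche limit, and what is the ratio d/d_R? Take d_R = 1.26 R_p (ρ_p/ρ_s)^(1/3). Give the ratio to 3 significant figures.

outside; d/d_R ≈ 2.25

d_R = 1.26 × (24600 km) × (1640/4790)^(1/3) = 21680 km
d/d_R = (48700) / (21680) = 2.25
Since d/d_R > 1, the body is outside the Roche limit.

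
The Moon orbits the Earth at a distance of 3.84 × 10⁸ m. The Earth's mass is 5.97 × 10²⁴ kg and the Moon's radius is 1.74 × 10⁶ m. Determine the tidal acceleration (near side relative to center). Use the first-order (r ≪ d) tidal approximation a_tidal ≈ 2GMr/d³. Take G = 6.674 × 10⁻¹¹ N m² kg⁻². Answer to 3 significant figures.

Differencing GM/(d−r)² and GM/d² to first order in r/d gives 2GMr/d³.
a_tidal = 2GMr/d³
        = 2 × (6.674 × 10⁻¹¹) × (5.97 × 10²⁴) × (1.74 × 10⁶) / (3.84 × 10⁸)³
        = 2.45 × 10⁻⁵ m/s²

2.45 × 10⁻⁵ m/s²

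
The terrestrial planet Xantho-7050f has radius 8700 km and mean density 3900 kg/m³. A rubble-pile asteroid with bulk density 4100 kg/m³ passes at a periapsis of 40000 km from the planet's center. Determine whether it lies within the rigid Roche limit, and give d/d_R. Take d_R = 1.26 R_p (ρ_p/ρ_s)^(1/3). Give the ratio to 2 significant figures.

d_R = 1.26 × (8700 km) × (3900/4100)^(1/3) = 10780 km
d/d_R = (40000) / (10780) = 3.7
Since d/d_R > 1, the body is outside the Roche limit.

outside; d/d_R ≈ 3.7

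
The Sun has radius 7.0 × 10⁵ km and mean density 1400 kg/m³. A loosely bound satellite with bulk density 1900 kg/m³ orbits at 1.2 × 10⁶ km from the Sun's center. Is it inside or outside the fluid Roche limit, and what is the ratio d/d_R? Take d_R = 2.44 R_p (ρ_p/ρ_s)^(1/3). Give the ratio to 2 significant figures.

d_R = 2.44 × (7.0 × 10⁵ km) × (1400/1900)^(1/3) = 1.543 × 10⁶ km
d/d_R = (1.2 × 10⁶) / (1.543 × 10⁶) = 0.78
Since d/d_R < 1, the body is inside the Roche limit.

inside; d/d_R ≈ 0.78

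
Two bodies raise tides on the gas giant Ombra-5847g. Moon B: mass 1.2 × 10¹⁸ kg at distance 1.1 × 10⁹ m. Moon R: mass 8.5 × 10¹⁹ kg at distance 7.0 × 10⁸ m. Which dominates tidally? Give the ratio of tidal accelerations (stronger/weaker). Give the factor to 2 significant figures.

The tide-raising term goes as M/d³ (the gradient of a 1/d² field).
Moon B: (1.2 × 10¹⁸) / (1.1 × 10⁹)³ = 9.016 × 10⁻¹⁰
Moon R: (8.5 × 10¹⁹) / (7.0 × 10⁸)³ = 2.478 × 10⁻⁷
Ratio (larger/smaller) = 270

Moon R, by a factor of ≈ 270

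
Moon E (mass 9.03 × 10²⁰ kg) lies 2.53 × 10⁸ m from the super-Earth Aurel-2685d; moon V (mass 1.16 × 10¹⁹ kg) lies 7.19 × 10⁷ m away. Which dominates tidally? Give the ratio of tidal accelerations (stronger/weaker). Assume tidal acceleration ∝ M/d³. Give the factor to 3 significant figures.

Moon E, by a factor of ≈ 1.79

The tide-raising term goes as M/d³ (the gradient of a 1/d² field).
Moon E: (9.03 × 10²⁰) / (2.53 × 10⁸)³ = 5.576 × 10⁻⁵
Moon V: (1.16 × 10¹⁹) / (7.19 × 10⁷)³ = 3.121 × 10⁻⁵
Ratio (larger/smaller) = 1.79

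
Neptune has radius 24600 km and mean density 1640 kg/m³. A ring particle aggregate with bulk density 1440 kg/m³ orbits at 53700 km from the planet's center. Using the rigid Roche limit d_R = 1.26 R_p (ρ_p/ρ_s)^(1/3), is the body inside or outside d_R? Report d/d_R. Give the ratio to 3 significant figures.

d_R = 1.26 × (24600 km) × (1640/1440)^(1/3) = 32370 km
d/d_R = (53700) / (32370) = 1.66
Since d/d_R > 1, the body is outside the Roche limit.

outside; d/d_R ≈ 1.66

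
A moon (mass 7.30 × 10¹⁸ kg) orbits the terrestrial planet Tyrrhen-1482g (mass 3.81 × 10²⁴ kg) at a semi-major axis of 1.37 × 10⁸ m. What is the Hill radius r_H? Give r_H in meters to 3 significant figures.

r_H ≈ a (m/3M)^(1/3)
    = (1.37 × 10⁸) × (7.30 × 10¹⁸ / (3 × 3.81 × 10²⁴))^(1/3)
    = 1.18 × 10⁶ m

1.18 × 10⁶ m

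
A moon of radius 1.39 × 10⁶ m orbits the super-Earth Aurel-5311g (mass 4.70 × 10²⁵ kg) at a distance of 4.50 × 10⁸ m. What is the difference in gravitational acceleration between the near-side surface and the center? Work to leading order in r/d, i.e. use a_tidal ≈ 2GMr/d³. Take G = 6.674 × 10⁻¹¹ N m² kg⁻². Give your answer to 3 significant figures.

9.57 × 10⁻⁵ m/s²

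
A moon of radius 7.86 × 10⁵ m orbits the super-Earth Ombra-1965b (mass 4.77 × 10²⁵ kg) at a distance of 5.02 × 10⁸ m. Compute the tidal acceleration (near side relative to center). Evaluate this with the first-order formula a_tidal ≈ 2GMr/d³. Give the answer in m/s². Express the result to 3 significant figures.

3.96 × 10⁻⁵ m/s²

The tidal stretch is the gradient of GM/d² times the body's extent r, hence the 1/d³ dependence.
Δg = 2GMr/d³
   = 2 × (6.674 × 10⁻¹¹) × (4.77 × 10²⁵) × (7.86 × 10⁵) / (5.02 × 10⁸)³
   = 3.96 × 10⁻⁵ m/s²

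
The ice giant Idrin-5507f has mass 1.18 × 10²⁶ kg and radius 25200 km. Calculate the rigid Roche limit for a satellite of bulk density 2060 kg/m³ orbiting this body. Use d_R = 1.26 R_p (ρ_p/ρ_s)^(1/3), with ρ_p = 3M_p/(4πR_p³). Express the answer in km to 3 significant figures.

ρ_p = 3M_p/(4πR_p³) = 3 × (1.18 × 10²⁶) / (4π × (2.52 × 10⁷ m)³) = 1760 kg/m³
d_R = 1.26 × 25200 km × (1760/2060)^(1/3)
    = 30100 km

30100 km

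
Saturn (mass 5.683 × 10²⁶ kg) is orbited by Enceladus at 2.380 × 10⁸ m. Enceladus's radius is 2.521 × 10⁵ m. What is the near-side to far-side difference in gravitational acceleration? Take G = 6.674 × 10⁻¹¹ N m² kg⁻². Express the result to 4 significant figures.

2.837 × 10⁻³ m/s²

a_tidal = 4GMr/d³
        = 4 × (6.674 × 10⁻¹¹) × (5.683 × 10²⁶) × (2.521 × 10⁵) / (2.380 × 10⁸)³
        = 2.837 × 10⁻³ m/s²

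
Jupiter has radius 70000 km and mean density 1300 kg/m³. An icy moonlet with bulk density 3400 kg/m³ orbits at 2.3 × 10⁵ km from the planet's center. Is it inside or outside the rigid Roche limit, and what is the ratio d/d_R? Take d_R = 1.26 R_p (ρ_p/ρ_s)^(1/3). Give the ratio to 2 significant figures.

outside; d/d_R ≈ 3.6

d_R = 1.26 × (70000 km) × (1300/3400)^(1/3) = 64020 km
d/d_R = (2.3 × 10⁵) / (64020) = 3.6
Since d/d_R > 1, the body is outside the Roche limit.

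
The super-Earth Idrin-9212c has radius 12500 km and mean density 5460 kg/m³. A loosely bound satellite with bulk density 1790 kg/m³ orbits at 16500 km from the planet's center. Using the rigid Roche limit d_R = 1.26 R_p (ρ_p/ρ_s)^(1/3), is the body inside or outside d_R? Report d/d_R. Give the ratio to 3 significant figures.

inside; d/d_R ≈ 0.722

d_R = 1.26 × (12500 km) × (5460/1790)^(1/3) = 22840 km
d/d_R = (16500) / (22840) = 0.722
Since d/d_R < 1, the body is inside the Roche limit.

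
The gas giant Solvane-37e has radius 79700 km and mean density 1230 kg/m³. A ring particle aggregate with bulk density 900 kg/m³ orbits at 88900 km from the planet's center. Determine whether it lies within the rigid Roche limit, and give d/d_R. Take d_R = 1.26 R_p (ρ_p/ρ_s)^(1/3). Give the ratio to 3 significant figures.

inside; d/d_R ≈ 0.798

d_R = 1.26 × (79700 km) × (1230/900)^(1/3) = 1.114 × 10⁵ km
d/d_R = (88900) / (1.114 × 10⁵) = 0.798
Since d/d_R < 1, the body is inside the Roche limit.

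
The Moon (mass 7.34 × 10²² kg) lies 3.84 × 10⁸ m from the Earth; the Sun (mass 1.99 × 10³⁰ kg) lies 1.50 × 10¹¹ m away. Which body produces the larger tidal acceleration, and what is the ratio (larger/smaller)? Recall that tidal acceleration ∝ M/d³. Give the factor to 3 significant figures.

Tidal stretch scales as M/d³; compute that for each body.
The Moon: (7.34 × 10²²) / (3.84 × 10⁸)³ = 1.296 × 10⁻³
The Sun: (1.99 × 10³⁰) / (1.50 × 10¹¹)³ = 5.896 × 10⁻⁴
Ratio (larger/smaller) = 2.20

The Moon, by a factor of ≈ 2.20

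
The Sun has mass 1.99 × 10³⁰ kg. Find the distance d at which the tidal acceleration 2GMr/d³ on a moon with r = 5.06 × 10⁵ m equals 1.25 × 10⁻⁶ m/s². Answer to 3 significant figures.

4.76 × 10¹⁰ m

2GMr/d³ = a_tidal  ⇒  d = (2GMr / a_tidal)^(1/3)
d = (2 × 6.674×10⁻¹¹ × (1.99 × 10³⁰) × (5.06 × 10⁵) / (1.25 × 10⁻⁶))^(1/3)
  = 4.76 × 10¹⁰ m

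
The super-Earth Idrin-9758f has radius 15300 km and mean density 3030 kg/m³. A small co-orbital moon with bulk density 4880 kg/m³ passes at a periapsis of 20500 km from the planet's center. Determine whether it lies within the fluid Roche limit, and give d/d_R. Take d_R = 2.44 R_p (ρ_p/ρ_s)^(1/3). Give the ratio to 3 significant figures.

inside; d/d_R ≈ 0.644

d_R = 2.44 × (15300 km) × (3030/4880)^(1/3) = 31850 km
d/d_R = (20500) / (31850) = 0.644
Since d/d_R < 1, the body is inside the Roche limit.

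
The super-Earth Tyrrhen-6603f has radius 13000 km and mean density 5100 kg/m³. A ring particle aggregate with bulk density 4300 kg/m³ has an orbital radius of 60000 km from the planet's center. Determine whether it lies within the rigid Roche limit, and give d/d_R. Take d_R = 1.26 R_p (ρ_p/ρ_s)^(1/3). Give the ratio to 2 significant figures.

d_R = 1.26 × (13000 km) × (5100/4300)^(1/3) = 17340 km
d/d_R = (60000) / (17340) = 3.5
Since d/d_R > 1, the body is outside the Roche limit.

outside; d/d_R ≈ 3.5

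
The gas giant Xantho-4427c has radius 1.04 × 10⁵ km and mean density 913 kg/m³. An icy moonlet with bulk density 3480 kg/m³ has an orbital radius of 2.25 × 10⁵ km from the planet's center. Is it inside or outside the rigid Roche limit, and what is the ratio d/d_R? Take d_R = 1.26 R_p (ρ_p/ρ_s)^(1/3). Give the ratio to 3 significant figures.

outside; d/d_R ≈ 2.68

d_R = 1.26 × (1.04 × 10⁵ km) × (913/3480)^(1/3) = 83890 km
d/d_R = (2.25 × 10⁵) / (83890) = 2.68
Since d/d_R > 1, the body is outside the Roche limit.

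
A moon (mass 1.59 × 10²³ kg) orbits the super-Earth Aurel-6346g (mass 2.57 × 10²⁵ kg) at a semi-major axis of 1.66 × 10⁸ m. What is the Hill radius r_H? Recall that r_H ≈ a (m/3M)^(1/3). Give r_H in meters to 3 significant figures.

2.11 × 10⁷ m

r_H ≈ a (m/3M)^(1/3)
    = (1.66 × 10⁸) × (1.59 × 10²³ / (3 × 2.57 × 10²⁵))^(1/3)
    = 2.11 × 10⁷ m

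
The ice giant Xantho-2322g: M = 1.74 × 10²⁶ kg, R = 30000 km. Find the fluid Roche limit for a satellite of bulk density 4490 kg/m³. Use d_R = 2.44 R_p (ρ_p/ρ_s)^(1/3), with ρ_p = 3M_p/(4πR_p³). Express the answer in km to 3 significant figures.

ρ_p = 3M_p/(4πR_p³) = 3 × (1.74 × 10²⁶) / (4π × (3.00 × 10⁷ m)³) = 1540 kg/m³
d_R = 2.44 × 30000 km × (1540/4490)^(1/3)
    = 51200 km

51200 km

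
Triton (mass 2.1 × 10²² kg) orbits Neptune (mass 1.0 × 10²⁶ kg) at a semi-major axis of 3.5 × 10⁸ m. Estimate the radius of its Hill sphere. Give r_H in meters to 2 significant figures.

1.4 × 10⁷ m

r_H ≈ a (m/3M)^(1/3)
    = (3.5 × 10⁸) × (2.1 × 10²² / (3 × 1.0 × 10²⁶))^(1/3)
    = 1.4 × 10⁷ m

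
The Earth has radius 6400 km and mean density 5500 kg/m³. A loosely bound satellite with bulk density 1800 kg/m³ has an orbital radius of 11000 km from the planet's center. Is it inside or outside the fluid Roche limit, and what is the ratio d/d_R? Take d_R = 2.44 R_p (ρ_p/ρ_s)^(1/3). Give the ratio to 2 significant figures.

d_R = 2.44 × (6400 km) × (5500/1800)^(1/3) = 22660 km
d/d_R = (11000) / (22660) = 0.49
Since d/d_R < 1, the body is inside the Roche limit.

inside; d/d_R ≈ 0.49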